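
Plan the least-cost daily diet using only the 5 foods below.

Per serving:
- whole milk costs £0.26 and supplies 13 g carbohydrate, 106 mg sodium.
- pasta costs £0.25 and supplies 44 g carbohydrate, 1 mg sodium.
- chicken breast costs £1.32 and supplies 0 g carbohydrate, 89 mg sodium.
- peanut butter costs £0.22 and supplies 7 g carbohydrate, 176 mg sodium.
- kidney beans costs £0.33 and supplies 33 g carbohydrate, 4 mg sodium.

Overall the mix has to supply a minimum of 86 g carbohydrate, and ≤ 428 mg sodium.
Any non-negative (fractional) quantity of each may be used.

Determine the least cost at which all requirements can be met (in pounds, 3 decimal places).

£0.489

Treat it as an LP. Let x1 = servings of whole milk, x2 = servings of pasta, x3 = servings of chicken breast, x4 = servings of peanut butter, x5 = servings of kidney beans.
Minimise 0.26x1 + 0.25x2 + 1.32x3 + 0.22x4 + 0.33x5 subject to:
  13x1 + 44x2 + 7x4 + 33x5 ≥ 86   (carbohydrate)
  106x1 + 1x2 + 89x3 + 176x4 + 4x5 ≤ 428   (sodium)
  x1, x2, x3, x4, x5 ≥ 0.
At the optimum only pasta is positive (whole milk, chicken breast, peanut butter, kidney beans = 0). The carbohydrate requirement is met with equality.
So pasta = 1.955 servings.
Objective = 0.25·1.955 = 0.48875.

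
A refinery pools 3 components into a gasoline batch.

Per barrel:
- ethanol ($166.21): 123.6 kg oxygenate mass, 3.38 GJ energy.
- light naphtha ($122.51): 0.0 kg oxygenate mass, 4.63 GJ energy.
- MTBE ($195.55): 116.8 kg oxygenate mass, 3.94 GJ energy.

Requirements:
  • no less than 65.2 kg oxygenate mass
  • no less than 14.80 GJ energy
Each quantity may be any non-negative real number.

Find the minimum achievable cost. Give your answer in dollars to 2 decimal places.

$432.11

Let x1 = barrels of ethanol, x2 = barrels of light naphtha, x3 = barrels of MTBE.
Minimise 166.21x1 + 122.51x2 + 195.55x3 subject to:
  123.6x1 + 116.8x3 ≥ 65.2   (oxygenate mass)
  3.38x1 + 4.63x2 + 3.94x3 ≥ 14.8   (energy)
  x1, x2, x3 ≥ 0.
The cheapest feasible vertex uses only ethanol, light naphtha; MTBE is not used. The oxygenate mass and energy requirements are met with equality.
So ethanol = 0.52751 barrels, light naphtha = 2.8115 barrels.
Objective = 166.21·0.52751 + 122.51·2.8115 = 432.1143.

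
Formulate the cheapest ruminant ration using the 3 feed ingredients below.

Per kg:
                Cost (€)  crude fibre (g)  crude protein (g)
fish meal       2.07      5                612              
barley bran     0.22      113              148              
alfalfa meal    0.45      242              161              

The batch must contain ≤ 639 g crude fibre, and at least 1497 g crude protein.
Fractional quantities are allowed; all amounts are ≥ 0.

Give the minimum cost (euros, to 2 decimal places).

Set it up as a linear program. Let x1 = kg of fish meal, x2 = kg of barley bran, x3 = kg of alfalfa meal.
Minimize 2.07x1 + 0.22x2 + 0.45x3 subject to:
  5x1 + 113x2 + 242x3 ≤ 639   (crude fibre)
  612x1 + 148x2 + 161x3 ≥ 1497   (crude protein)
  x1, x2, x3 ≥ 0.
The optimal basis is {fish meal, barley bran}; alfalfa meal drops out. There the crude fibre and crude protein constraints are tight.
Solving gives x1 = 1.09, x2 = 5.607.
Hence cost = 2.07·1.09 + 0.22·5.607 = €3.4898.

€3.49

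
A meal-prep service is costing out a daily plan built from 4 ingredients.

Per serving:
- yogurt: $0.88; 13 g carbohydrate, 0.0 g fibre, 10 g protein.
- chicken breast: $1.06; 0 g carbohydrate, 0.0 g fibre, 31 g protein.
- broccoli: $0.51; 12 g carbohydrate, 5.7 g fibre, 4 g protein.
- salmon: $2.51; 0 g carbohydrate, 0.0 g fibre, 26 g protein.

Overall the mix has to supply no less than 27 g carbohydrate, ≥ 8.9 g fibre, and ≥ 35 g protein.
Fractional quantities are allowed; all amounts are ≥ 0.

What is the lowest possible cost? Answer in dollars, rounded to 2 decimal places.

$2.04

Let x1 = servings of yogurt, x2 = servings of chicken breast, x3 = servings of broccoli, x4 = servings of salmon.
Minimize 0.88x1 + 1.06x2 + 0.51x3 + 2.51x4 s.t.:
  13x1 + 12x3 ≥ 27   (carbohydrate)
  5.7x3 ≥ 8.9   (fibre)
  10x1 + 31x2 + 4x3 + 26x4 ≥ 35   (protein)
  x1, x2, x3, x4 ≥ 0.
The minimum-cost mix takes nothing from yogurt, salmon — only chicken breast, broccoli. The carbohydrate and protein requirements are met with equality.
Solving gives x2 = 0.8387, x3 = 2.25.
Objective = 1.06·0.8387 + 0.51·2.25 = 2.0365.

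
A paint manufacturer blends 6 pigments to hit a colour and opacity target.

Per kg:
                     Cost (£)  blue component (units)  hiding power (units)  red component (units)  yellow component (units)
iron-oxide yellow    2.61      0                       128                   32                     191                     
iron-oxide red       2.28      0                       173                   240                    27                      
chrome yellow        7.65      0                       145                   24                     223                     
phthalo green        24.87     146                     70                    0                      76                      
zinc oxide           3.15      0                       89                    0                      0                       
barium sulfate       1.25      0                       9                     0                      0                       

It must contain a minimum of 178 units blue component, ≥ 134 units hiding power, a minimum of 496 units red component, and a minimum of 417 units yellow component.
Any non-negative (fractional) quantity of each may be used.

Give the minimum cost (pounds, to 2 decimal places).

£38.34

Treat it as an LP. Let x1 = kg of iron-oxide yellow, x2 = kg of iron-oxide red, x3 = kg of chrome yellow, x4 = kg of phthalo green, x5 = kg of zinc oxide, x6 = kg of barium sulfate.
Minimise 2.61x1 + 2.28x2 + 7.65x3 + 24.87x4 + 3.15x5 + 1.25x6 subject to:
  146x4 ≥ 178   (blue component)
  128x1 + 173x2 + 145x3 + 70x4 + 89x5 + 9x6 ≥ 134   (hiding power)
  32x1 + 240x2 + 24x3 ≥ 496   (red component)
  191x1 + 27x2 + 223x3 + 76x4 ≥ 417   (yellow component)
  x1, x2, x3, x4, x5, x6 ≥ 0.
The minimum-cost mix takes nothing from chrome yellow, zinc oxide, barium sulfate — only iron-oxide yellow, iron-oxide red, phthalo green. The blue component, red component, yellow component requirements are met with equality.
That vertex is x1 = 1.433, x2 = 1.8756, x4 = 1.2192.
Hence cost = 2.61·1.433 + 2.28·1.8756 + 24.87·1.2192 = £38.3380.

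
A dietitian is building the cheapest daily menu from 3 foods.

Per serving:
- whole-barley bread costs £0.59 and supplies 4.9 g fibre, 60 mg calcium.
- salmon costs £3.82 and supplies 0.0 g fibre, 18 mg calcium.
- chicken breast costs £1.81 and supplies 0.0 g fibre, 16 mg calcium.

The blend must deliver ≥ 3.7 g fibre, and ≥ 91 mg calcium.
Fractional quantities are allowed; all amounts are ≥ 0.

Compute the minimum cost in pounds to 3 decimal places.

Let x1 = servings of whole-barley bread, x2 = servings of salmon, x3 = servings of chicken breast.
min 0.59x1 + 3.82x2 + 1.81x3 with:
  4.9x1 ≥ 3.7   (fibre)
  60x1 + 18x2 + 16x3 ≥ 91   (calcium)
  x1, x2, x3 ≥ 0.
The cheapest feasible vertex uses only whole-barley bread; salmon, chicken breast are not used. There the calcium constraint is tight.
Solving gives x1 = 1.517.
Cost = 0.59·1.517 = 0.89503.

£0.895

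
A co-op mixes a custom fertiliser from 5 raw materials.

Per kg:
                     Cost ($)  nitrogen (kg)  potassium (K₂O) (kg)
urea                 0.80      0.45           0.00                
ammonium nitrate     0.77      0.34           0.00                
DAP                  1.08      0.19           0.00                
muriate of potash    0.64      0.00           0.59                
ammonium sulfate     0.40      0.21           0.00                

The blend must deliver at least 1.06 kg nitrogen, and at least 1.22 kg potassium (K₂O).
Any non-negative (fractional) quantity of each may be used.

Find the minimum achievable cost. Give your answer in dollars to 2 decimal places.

Set it up as a linear program. Let x1 = kg of urea, x2 = kg of ammonium nitrate, x3 = kg of DAP, x4 = kg of muriate of potash, x5 = kg of ammonium sulfate.
Minimise 0.8x1 + 0.77x2 + 1.08x3 + 0.64x4 + 0.4x5 with:
  0.45x1 + 0.34x2 + 0.19x3 + 0.21x5 ≥ 1.06   (nitrogen)
  0.59x4 ≥ 1.22   (potassium (K₂O))
  x1, x2, x3, x4, x5 ≥ 0.
The optimal basis is {urea, muriate of potash}; ammonium nitrate, DAP, ammonium sulfate drop out. The nitrogen and potassium (K₂O) requirements are met with equality.
Optimal quantities: urea = 2.356 kg, muriate of potash = 2.068 kg.
Total cost: 0.8·2.356 + 0.64·2.068 = 3.2083.

$3.21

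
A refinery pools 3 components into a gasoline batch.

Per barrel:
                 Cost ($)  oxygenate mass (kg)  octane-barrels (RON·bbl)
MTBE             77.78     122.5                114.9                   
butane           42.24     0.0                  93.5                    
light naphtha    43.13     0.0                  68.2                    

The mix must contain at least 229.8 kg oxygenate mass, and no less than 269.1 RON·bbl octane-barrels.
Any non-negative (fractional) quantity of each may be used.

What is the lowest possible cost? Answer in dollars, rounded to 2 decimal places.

Let x1 = barrels of MTBE, x2 = barrels of butane, x3 = barrels of light naphtha.
Minimize 77.78x1 + 42.24x2 + 43.13x3 subject to:
  122.5x1 ≥ 229.8   (oxygenate mass)
  114.9x1 + 93.5x2 + 68.2x3 ≥ 269.1   (octane-barrels)
  x1, x2, x3 ≥ 0.
The optimal basis is {MTBE, butane}; light naphtha drops out. The oxygenate mass and octane-barrels requirements are met with equality.
So MTBE = 1.8759 barrels, butane = 0.5728 barrels.
Cost = 77.78·1.8759 + 42.24·0.5728 = 170.1026.

$170.10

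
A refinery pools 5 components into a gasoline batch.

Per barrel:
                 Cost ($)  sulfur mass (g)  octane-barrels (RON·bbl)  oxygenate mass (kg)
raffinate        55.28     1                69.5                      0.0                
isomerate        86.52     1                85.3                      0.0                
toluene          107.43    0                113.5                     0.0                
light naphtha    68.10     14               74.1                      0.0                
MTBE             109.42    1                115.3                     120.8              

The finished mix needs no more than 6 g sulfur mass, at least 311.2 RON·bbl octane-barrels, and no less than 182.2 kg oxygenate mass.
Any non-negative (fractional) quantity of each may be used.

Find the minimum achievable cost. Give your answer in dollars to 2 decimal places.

This is a linear program. Let x1 = barrels of raffinate, x2 = barrels of isomerate, x3 = barrels of toluene, x4 = barrels of light naphtha, x5 = barrels of MTBE.
min 55.28x1 + 86.52x2 + 107.43x3 + 68.1x4 + 109.42x5 with:
  1x1 + 1x2 + 14x4 + 1x5 ≤ 6   (sulfur mass)
  69.5x1 + 85.3x2 + 113.5x3 + 74.1x4 + 115.3x5 ≥ 311.2   (octane-barrels)
  120.8x5 ≥ 182.2   (oxygenate mass)
  x1, x2, x3, x4, x5 ≥ 0.
The minimum-cost mix takes nothing from isomerate, toluene, light naphtha — only raffinate, MTBE. There the octane-barrels and oxygenate mass constraints are tight.
That vertex is x1 = 1.9755, x5 = 1.5083.
Hence cost = 55.28·1.9755 + 109.42·1.5083 = $274.2438.

$274.24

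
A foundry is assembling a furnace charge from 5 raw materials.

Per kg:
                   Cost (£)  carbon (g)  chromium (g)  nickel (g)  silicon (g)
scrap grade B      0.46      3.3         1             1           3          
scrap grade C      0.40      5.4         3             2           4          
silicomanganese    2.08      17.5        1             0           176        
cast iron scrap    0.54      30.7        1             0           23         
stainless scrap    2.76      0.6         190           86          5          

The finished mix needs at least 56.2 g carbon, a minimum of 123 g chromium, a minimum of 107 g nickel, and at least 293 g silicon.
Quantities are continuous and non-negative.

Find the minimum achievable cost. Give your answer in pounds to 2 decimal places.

£7.08

Let x1 = kg of scrap grade B, x2 = kg of scrap grade C, x3 = kg of silicomanganese, x4 = kg of cast iron scrap, x5 = kg of stainless scrap.
min 0.46x1 + 0.4x2 + 2.08x3 + 0.54x4 + 2.76x5 s.t.:
  3.3x1 + 5.4x2 + 17.5x3 + 30.7x4 + 0.6x5 ≥ 56.2   (carbon)
  1x1 + 3x2 + 1x3 + 1x4 + 190x5 ≥ 123   (chromium)
  1x1 + 2x2 + 86x5 ≥ 107   (nickel)
  3x1 + 4x2 + 176x3 + 23x4 + 5x5 ≥ 293   (silicon)
  x1, x2, x3, x4, x5 ≥ 0.
The optimal basis is {silicomanganese, cast iron scrap, stainless scrap}; scrap grade B, scrap grade C drop out. The carbon, nickel, silicon requirements are met with equality.
So silicomanganese = 1.506 kg, cast iron scrap = 0.9481 kg, stainless scrap = 1.244 kg.
Total cost: 2.08·1.506 + 0.54·0.9481 + 2.76·1.244 = 7.0779.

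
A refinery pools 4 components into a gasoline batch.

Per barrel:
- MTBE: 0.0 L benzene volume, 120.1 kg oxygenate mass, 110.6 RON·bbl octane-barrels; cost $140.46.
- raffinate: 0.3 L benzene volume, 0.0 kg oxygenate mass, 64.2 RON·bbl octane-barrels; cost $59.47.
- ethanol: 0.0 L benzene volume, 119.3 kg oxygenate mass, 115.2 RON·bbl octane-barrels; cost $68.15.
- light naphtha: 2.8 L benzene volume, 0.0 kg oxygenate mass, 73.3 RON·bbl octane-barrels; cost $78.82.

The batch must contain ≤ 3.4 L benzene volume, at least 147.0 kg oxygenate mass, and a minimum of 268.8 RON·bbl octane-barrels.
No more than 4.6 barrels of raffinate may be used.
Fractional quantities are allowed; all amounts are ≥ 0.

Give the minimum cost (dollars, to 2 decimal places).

Let x1 = barrels of MTBE, x2 = barrels of raffinate, x3 = barrels of ethanol, x4 = barrels of light naphtha.
Minimise 140.46x1 + 59.47x2 + 68.15x3 + 78.82x4 with:
  0.3x2 + 2.8x4 ≤ 3.4   (benzene volume)
  120.1x1 + 119.3x3 ≥ 147   (oxygenate mass)
  110.6x1 + 64.2x2 + 115.2x3 + 73.3x4 ≥ 268.8   (octane-barrels)
  x2 ≤ 4.6
  x1, x2, x3, x4 ≥ 0.
The cheapest feasible vertex uses only ethanol; MTBE, raffinate, light naphtha are not used. The octane-barrels requirement is met with equality.
Solving gives x3 = 2.33333.
Cost = 68.15·2.33333 = 159.0164.

$159.02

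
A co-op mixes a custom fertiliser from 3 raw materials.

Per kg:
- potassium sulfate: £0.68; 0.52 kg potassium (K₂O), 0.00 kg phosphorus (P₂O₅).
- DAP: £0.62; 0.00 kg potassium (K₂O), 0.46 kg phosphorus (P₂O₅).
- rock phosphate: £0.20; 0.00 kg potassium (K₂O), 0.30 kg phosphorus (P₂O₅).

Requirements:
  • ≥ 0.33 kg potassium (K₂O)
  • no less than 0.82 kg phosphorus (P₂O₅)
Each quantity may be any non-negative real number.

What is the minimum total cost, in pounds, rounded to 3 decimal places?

£0.978

Set it up as a linear program. Let x1 = kg of potassium sulfate, x2 = kg of DAP, x3 = kg of rock phosphate.
Minimize 0.68x1 + 0.62x2 + 0.2x3 s.t.:
  0.52x1 ≥ 0.33   (potassium (K₂O))
  0.46x2 + 0.3x3 ≥ 0.82   (phosphorus (P₂O₅))
  x1, x2, x3 ≥ 0.
At the optimum only potassium sulfate, rock phosphate are positive (DAP = 0). Binding constraints: potassium (K₂O) and phosphorus (P₂O₅).
Optimal quantities: potassium sulfate = 0.6346 kg, rock phosphate = 2.733 kg.
Hence cost = 0.68·0.6346 + 0.2·2.733 = £0.97813.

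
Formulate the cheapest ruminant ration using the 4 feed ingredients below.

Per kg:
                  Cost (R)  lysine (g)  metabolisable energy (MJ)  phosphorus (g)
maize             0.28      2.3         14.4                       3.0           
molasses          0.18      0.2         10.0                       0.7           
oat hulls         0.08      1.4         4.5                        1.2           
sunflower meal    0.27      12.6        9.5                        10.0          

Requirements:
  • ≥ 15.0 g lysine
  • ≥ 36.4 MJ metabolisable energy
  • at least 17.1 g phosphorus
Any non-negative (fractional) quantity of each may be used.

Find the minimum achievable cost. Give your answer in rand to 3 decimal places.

Treat it as an LP. Let x1 = kg of maize, x2 = kg of molasses, x3 = kg of oat hulls, x4 = kg of sunflower meal.
Minimize 0.28x1 + 0.18x2 + 0.08x3 + 0.27x4 with:
  2.3x1 + 0.2x2 + 1.4x3 + 12.6x4 ≥ 15   (lysine)
  14.4x1 + 10x2 + 4.5x3 + 9.5x4 ≥ 36.4   (metabolisable energy)
  3x1 + 0.7x2 + 1.2x3 + 10x4 ≥ 17.1   (phosphorus)
  x1, x2, x3, x4 ≥ 0.
The optimal basis is {oat hulls, sunflower meal}; maize, molasses drop out. The metabolisable energy and phosphorus requirements are met with equality.
So oat hulls = 5.999 kg, sunflower meal = 0.9902 kg.
Cost = 0.08·5.999 + 0.27·0.9902 = 0.74727.

R0.747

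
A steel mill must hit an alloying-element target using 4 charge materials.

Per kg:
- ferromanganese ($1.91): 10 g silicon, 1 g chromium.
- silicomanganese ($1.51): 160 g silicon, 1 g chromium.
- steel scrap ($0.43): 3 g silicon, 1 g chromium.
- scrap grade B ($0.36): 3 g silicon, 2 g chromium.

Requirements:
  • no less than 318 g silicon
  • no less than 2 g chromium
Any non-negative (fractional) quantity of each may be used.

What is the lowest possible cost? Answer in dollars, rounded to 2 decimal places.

Let x1 = kg of ferromanganese, x2 = kg of silicomanganese, x3 = kg of steel scrap, x4 = kg of scrap grade B.
min 1.91x1 + 1.51x2 + 0.43x3 + 0.36x4 s.t.:
  10x1 + 160x2 + 3x3 + 3x4 ≥ 318   (silicon)
  1x1 + 1x2 + 1x3 + 2x4 ≥ 2   (chromium)
  x1, x2, x3, x4 ≥ 0.
At the optimum only silicomanganese, scrap grade B are positive (ferromanganese, steel scrap = 0). There the silicon and chromium constraints are tight.
Optimal quantities: silicomanganese = 1.987 kg, scrap grade B = 0.006309 kg.
Cost = 1.51·1.987 + 0.36·0.006309 = 3.0026.

$3.00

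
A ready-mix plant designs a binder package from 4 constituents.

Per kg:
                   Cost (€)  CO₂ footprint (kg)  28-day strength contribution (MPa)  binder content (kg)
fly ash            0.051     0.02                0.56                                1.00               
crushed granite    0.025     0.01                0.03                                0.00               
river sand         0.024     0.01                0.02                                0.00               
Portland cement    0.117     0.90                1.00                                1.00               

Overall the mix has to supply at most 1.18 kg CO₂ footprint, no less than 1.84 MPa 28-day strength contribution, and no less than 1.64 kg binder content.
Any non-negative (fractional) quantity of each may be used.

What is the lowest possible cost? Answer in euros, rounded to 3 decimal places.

€0.168

Treat it as an LP. Let x1 = kg of fly ash, x2 = kg of crushed granite, x3 = kg of river sand, x4 = kg of Portland cement.
Minimise 0.051x1 + 0.025x2 + 0.024x3 + 0.117x4 with:
  0.02x1 + 0.01x2 + 0.01x3 + 0.9x4 ≤ 1.18   (CO₂ footprint)
  0.56x1 + 0.03x2 + 0.02x3 + 1x4 ≥ 1.84   (28-day strength contribution)
  1x1 + 1x4 ≥ 1.64   (binder content)
  x1, x2, x3, x4 ≥ 0.
The cheapest feasible vertex uses only fly ash; crushed granite, river sand, Portland cement are not used. The 28-day strength contribution requirement is met with equality.
Solving gives x1 = 3.286.
Hence cost = 0.051·3.286 = €0.16759.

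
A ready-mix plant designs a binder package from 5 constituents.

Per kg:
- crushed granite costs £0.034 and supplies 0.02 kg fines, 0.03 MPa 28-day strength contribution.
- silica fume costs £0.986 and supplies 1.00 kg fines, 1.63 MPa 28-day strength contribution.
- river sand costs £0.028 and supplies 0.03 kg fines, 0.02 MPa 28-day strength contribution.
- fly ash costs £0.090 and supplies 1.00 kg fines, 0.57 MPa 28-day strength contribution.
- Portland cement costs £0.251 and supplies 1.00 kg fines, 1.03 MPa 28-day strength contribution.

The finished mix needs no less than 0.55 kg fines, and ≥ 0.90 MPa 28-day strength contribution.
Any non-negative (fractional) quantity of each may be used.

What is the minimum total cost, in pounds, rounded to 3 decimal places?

Let x1 = kg of crushed granite, x2 = kg of silica fume, x3 = kg of river sand, x4 = kg of fly ash, x5 = kg of Portland cement.
Minimise 0.034x1 + 0.986x2 + 0.028x3 + 0.09x4 + 0.251x5 with:
  0.02x1 + 1x2 + 0.03x3 + 1x4 + 1x5 ≥ 0.55   (fines)
  0.03x1 + 1.63x2 + 0.02x3 + 0.57x4 + 1.03x5 ≥ 0.9   (28-day strength contribution)
  x1, x2, x3, x4, x5 ≥ 0.
At the optimum only fly ash is positive (crushed granite, silica fume, river sand, Portland cement = 0). There the 28-day strength contribution constraint is tight.
Optimal quantities: fly ash = 1.579 kg.
Objective = 0.09·1.579 = 0.14211.

£0.142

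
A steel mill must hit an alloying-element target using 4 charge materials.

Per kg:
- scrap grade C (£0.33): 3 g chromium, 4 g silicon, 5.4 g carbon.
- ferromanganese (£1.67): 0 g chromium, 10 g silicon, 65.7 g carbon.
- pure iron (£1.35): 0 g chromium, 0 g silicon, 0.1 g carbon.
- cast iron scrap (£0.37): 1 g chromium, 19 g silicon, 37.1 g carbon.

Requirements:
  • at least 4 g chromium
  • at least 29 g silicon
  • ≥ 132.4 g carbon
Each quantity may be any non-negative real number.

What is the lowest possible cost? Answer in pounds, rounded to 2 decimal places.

£1.36

Treat it as an LP. Let x1 = kg of scrap grade C, x2 = kg of ferromanganese, x3 = kg of pure iron, x4 = kg of cast iron scrap.
Minimise 0.33x1 + 1.67x2 + 1.35x3 + 0.37x4 with:
  3x1 + 1x4 ≥ 4   (chromium)
  4x1 + 10x2 + 19x4 ≥ 29   (silicon)
  5.4x1 + 65.7x2 + 0.1x3 + 37.1x4 ≥ 132.4   (carbon)
  x1, x2, x3, x4 ≥ 0.
The optimal basis is {scrap grade C, cast iron scrap}; ferromanganese, pure iron drop out. The chromium and carbon requirements are met with equality.
So scrap grade C = 0.1511 kg, cast iron scrap = 3.547 kg.
Total cost: 0.33·0.1511 + 0.37·3.547 = 1.3623.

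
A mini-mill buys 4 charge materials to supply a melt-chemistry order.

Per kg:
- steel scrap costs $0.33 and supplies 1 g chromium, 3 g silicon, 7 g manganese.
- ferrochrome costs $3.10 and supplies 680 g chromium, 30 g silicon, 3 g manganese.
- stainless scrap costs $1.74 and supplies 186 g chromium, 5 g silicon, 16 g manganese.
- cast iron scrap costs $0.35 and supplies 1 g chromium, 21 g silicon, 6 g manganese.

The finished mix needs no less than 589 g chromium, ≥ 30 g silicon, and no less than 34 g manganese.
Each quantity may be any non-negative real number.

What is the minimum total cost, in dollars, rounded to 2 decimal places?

$4.15

Let x1 = kg of steel scrap, x2 = kg of ferrochrome, x3 = kg of stainless scrap, x4 = kg of cast iron scrap.
min 0.33x1 + 3.1x2 + 1.74x3 + 0.35x4 s.t.:
  1x1 + 680x2 + 186x3 + 1x4 ≥ 589   (chromium)
  3x1 + 30x2 + 5x3 + 21x4 ≥ 30   (silicon)
  7x1 + 3x2 + 16x3 + 6x4 ≥ 34   (manganese)
  x1, x2, x3, x4 ≥ 0.
The optimal basis is {steel scrap, ferrochrome}; stainless scrap, cast iron scrap drop out. The chromium and manganese requirements are met with equality.
So steel scrap = 4.489 kg, ferrochrome = 0.8596 kg.
Total cost: 0.33·4.489 + 3.1·0.8596 = 4.1461.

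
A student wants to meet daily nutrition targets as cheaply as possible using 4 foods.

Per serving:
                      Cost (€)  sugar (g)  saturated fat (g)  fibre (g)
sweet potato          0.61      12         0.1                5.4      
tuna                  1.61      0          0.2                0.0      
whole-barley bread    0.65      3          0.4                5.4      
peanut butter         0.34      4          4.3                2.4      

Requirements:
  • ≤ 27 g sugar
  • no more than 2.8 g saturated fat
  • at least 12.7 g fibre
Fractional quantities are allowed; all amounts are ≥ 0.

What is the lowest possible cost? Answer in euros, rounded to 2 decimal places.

Set it up as a linear program. Let x1 = servings of sweet potato, x2 = servings of tuna, x3 = servings of whole-barley bread, x4 = servings of peanut butter.
min 0.61x1 + 1.61x2 + 0.65x3 + 0.34x4 s.t.:
  12x1 + 3x3 + 4x4 ≤ 27   (sugar)
  0.1x1 + 0.2x2 + 0.4x3 + 4.3x4 ≤ 2.8   (saturated fat)
  5.4x1 + 5.4x3 + 2.4x4 ≥ 12.7   (fibre)
  x1, x2, x3, x4 ≥ 0.
At the optimum only sweet potato, whole-barley bread are positive (tuna, peanut butter = 0). The sugar and fibre requirements are met with equality.
Optimal quantities: sweet potato = 2.216 servings, whole-barley bread = 0.1358 servings.
Objective = 0.61·2.216 + 0.65·0.1358 = 1.4400.

€1.44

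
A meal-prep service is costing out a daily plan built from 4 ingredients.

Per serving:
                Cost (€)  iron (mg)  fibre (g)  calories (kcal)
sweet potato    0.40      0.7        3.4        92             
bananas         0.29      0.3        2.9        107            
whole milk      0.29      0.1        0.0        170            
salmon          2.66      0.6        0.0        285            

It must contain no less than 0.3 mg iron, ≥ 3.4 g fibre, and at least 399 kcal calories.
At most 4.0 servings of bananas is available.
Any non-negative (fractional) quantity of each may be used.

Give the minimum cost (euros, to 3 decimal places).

€0.807

Let x1 = servings of sweet potato, x2 = servings of bananas, x3 = servings of whole milk, x4 = servings of salmon.
min 0.4x1 + 0.29x2 + 0.29x3 + 2.66x4 subject to:
  0.7x1 + 0.3x2 + 0.1x3 + 0.6x4 ≥ 0.3   (iron)
  3.4x1 + 2.9x2 ≥ 3.4   (fibre)
  92x1 + 107x2 + 170x3 + 285x4 ≥ 399   (calories)
  x2 ≤ 4
  x1, x2, x3, x4 ≥ 0.
The minimum-cost mix takes nothing from sweet potato, salmon — only bananas, whole milk. Binding constraints: fibre and calories.
So bananas = 1.1724 servings, whole milk = 1.6091 servings.
Objective = 0.29·1.1724 + 0.29·1.6091 = 0.80664.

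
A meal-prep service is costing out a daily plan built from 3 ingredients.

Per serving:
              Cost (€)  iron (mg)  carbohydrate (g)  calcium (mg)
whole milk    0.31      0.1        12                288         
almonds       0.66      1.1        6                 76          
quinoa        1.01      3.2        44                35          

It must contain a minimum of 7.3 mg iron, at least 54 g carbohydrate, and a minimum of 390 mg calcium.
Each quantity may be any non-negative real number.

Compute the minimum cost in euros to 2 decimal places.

Set it up as a linear program. Let x1 = servings of whole milk, x2 = servings of almonds, x3 = servings of quinoa.
min 0.31x1 + 0.66x2 + 1.01x3 subject to:
  0.1x1 + 1.1x2 + 3.2x3 ≥ 7.3   (iron)
  12x1 + 6x2 + 44x3 ≥ 54   (carbohydrate)
  288x1 + 76x2 + 35x3 ≥ 390   (calcium)
  x1, x2, x3 ≥ 0.
The minimum-cost mix takes nothing from almonds — only whole milk, quinoa. There the iron and calcium constraints are tight.
Solving gives x1 = 1.081, x3 = 2.2475.
Objective = 0.31·1.081 + 1.01·2.2475 = 2.6051.

€2.61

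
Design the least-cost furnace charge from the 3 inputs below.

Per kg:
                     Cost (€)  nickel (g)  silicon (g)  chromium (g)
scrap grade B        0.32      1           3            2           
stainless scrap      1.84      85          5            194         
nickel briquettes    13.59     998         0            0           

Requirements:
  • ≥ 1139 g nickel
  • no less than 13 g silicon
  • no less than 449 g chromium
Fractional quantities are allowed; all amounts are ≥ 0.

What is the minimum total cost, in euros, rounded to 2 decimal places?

Let x1 = kg of scrap grade B, x2 = kg of stainless scrap, x3 = kg of nickel briquettes.
min 0.32x1 + 1.84x2 + 13.59x3 subject to:
  1x1 + 85x2 + 998x3 ≥ 1139   (nickel)
  3x1 + 5x2 ≥ 13   (silicon)
  2x1 + 194x2 ≥ 449   (chromium)
  x1, x2, x3 ≥ 0.
The optimal mix uses every input. There the nickel, silicon, chromium constraints are tight.
Solving gives x1 = 0.4843, x2 = 2.309, x3 = 0.9441.
Hence cost = 0.32·0.4843 + 1.84·2.309 + 13.59·0.9441 = €17.2339.

€17.23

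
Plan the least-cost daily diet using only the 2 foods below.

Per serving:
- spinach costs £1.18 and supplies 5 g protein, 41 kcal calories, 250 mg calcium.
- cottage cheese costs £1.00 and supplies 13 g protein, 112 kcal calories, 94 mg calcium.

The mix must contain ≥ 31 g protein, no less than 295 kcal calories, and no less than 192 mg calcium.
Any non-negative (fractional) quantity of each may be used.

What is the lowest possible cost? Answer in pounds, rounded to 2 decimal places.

Set it up as a linear program. Let x1 = servings of spinach, x2 = servings of cottage cheese.
min 1.18x1 + 1x2 s.t.:
  5x1 + 13x2 ≥ 31   (protein)
  41x1 + 112x2 ≥ 295   (calories)
  250x1 + 94x2 ≥ 192   (calcium)
  x1, x2 ≥ 0.
The cheapest feasible vertex uses only cottage cheese; spinach is not used. The calories requirement is met with equality.
So cottage cheese = 2.634 servings.
Cost = 1·2.634 = 2.6340.

£2.63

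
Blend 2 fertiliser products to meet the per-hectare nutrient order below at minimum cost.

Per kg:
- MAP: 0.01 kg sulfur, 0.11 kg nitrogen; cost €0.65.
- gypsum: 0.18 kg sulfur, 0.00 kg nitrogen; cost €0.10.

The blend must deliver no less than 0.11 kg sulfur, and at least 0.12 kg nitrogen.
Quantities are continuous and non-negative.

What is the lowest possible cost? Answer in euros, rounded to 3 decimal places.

Treat it as an LP. Let x1 = kg of MAP, x2 = kg of gypsum.
Minimize 0.65x1 + 0.1x2 s.t.:
  0.01x1 + 0.18x2 ≥ 0.11   (sulfur)
  0.11x1 ≥ 0.12   (nitrogen)
  x1, x2 ≥ 0.
Both inputs are positive at the optimum. There the sulfur and nitrogen constraints are tight.
Solving gives x1 = 1.091, x2 = 0.5505.
Hence cost = 0.65·1.091 + 0.1·0.5505 = €0.76420.

€0.764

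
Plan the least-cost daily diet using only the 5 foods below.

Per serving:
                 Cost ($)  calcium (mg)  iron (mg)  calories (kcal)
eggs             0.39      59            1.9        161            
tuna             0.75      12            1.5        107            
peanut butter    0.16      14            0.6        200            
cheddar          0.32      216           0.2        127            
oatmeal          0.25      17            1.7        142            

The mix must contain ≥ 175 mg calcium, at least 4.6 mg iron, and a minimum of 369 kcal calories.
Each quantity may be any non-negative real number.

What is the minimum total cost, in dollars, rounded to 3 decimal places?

$0.852

Treat it as an LP. Let x1 = servings of eggs, x2 = servings of tuna, x3 = servings of peanut butter, x4 = servings of cheddar, x5 = servings of oatmeal.
Minimise 0.39x1 + 0.75x2 + 0.16x3 + 0.32x4 + 0.25x5 s.t.:
  59x1 + 12x2 + 14x3 + 216x4 + 17x5 ≥ 175   (calcium)
  1.9x1 + 1.5x2 + 0.6x3 + 0.2x4 + 1.7x5 ≥ 4.6   (iron)
  161x1 + 107x2 + 200x3 + 127x4 + 142x5 ≥ 369   (calories)
  x1, x2, x3, x4, x5 ≥ 0.
At the optimum only cheddar, oatmeal are positive (eggs, tuna, peanut butter = 0). There the calcium and iron constraints are tight.
Optimal quantities: cheddar = 0.6028 servings, oatmeal = 2.635 servings.
Cost = 0.32·0.6028 + 0.25·2.635 = 0.85165.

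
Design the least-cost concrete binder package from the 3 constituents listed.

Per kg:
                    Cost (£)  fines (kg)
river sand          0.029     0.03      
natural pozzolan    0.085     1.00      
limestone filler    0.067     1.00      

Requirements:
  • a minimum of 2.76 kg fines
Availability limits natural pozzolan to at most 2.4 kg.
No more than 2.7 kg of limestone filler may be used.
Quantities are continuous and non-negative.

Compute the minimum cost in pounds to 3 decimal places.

Let x1 = kg of river sand, x2 = kg of natural pozzolan, x3 = kg of limestone filler.
min 0.029x1 + 0.085x2 + 0.067x3 s.t.:
  0.03x1 + 1x2 + 1x3 ≥ 2.76   (fines)
  x2 ≤ 2.4
  x3 ≤ 2.7
  x1, x2, x3 ≥ 0.
The optimal basis is {natural pozzolan, limestone filler}; river sand drops out. There the fines and the limestone filler cap constraints are tight.
So natural pozzolan = 0.06 kg, limestone filler = 2.7 kg.
Objective = 0.085·0.06 + 0.067·2.7 = 0.18600.

£0.186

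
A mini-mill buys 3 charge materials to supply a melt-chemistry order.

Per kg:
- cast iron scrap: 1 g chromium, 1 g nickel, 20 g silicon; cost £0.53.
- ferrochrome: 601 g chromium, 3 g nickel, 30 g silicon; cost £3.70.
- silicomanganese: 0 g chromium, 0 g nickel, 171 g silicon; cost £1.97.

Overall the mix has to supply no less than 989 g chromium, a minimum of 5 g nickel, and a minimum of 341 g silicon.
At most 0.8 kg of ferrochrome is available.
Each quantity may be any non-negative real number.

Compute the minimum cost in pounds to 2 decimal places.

£272.31

Let x1 = kg of cast iron scrap, x2 = kg of ferrochrome, x3 = kg of silicomanganese.
Minimise 0.53x1 + 3.7x2 + 1.97x3 s.t.:
  1x1 + 601x2 ≥ 989   (chromium)
  1x1 + 3x2 ≥ 5   (nickel)
  20x1 + 30x2 + 171x3 ≥ 341   (silicon)
  x2 ≤ 0.8
  x1, x2, x3 ≥ 0.
At the optimum only cast iron scrap, ferrochrome are positive (silicomanganese = 0). There the chromium and the ferrochrome cap constraints are tight.
So cast iron scrap = 508.2 kg, ferrochrome = 0.8 kg.
Objective = 0.53·508.2 + 3.7·0.8 = 272.3060.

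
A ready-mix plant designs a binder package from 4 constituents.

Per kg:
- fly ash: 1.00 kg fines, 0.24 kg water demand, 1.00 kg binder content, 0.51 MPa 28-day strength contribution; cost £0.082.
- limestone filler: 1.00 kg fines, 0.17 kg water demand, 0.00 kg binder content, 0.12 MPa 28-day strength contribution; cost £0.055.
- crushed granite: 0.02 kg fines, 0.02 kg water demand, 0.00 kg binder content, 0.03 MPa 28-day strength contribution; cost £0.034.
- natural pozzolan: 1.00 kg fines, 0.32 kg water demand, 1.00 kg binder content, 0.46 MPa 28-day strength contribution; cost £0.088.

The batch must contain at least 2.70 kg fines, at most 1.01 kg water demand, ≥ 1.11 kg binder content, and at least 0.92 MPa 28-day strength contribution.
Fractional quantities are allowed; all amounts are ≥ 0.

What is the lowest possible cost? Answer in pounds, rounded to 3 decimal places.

£0.190

Let x1 = kg of fly ash, x2 = kg of limestone filler, x3 = kg of crushed granite, x4 = kg of natural pozzolan.
Minimize 0.082x1 + 0.055x2 + 0.034x3 + 0.088x4 with:
  1x1 + 1x2 + 0.02x3 + 1x4 ≥ 2.7   (fines)
  0.24x1 + 0.17x2 + 0.02x3 + 0.32x4 ≤ 1.01   (water demand)
  1x1 + 1x4 ≥ 1.11   (binder content)
  0.51x1 + 0.12x2 + 0.03x3 + 0.46x4 ≥ 0.92   (28-day strength contribution)
  x1, x2, x3, x4 ≥ 0.
At the optimum only fly ash, limestone filler are positive (crushed granite, natural pozzolan = 0). Binding constraints: fines and 28-day strength contribution.
That vertex is x1 = 1.528, x2 = 1.172.
Total cost: 0.082·1.528 + 0.055·1.172 = 0.18976.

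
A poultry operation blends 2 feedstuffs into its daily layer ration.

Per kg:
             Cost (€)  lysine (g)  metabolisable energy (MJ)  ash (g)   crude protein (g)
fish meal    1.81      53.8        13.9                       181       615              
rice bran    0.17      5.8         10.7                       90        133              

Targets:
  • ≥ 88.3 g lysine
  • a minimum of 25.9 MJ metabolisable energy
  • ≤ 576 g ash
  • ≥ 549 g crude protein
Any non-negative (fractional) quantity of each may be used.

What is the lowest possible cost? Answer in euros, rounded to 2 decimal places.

€2.87

Let x1 = kg of fish meal, x2 = kg of rice bran.
min 1.81x1 + 0.17x2 subject to:
  53.8x1 + 5.8x2 ≥ 88.3   (lysine)
  13.9x1 + 10.7x2 ≥ 25.9   (metabolisable energy)
  181x1 + 90x2 ≤ 576   (ash)
  615x1 + 133x2 ≥ 549   (crude protein)
  x1, x2 ≥ 0.
Both inputs are positive at the optimum. The lysine and ash requirements are met with equality.
So fish meal = 1.215 kg, rice bran = 3.957 kg.
Objective = 1.81·1.215 + 0.17·3.957 = 2.8718.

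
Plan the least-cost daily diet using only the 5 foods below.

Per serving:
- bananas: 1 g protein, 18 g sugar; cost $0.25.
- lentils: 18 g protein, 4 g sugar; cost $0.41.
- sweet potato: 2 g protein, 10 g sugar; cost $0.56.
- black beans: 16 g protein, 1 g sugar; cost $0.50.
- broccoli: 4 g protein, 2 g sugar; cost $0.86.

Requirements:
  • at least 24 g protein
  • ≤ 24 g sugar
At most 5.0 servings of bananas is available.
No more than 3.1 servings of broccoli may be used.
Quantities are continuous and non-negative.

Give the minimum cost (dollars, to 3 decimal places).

$0.547

Let x1 = servings of bananas, x2 = servings of lentils, x3 = servings of sweet potato, x4 = servings of black beans, x5 = servings of broccoli.
Minimize 0.25x1 + 0.41x2 + 0.56x3 + 0.5x4 + 0.86x5 s.t.:
  1x1 + 18x2 + 2x3 + 16x4 + 4x5 ≥ 24   (protein)
  18x1 + 4x2 + 10x3 + 1x4 + 2x5 ≤ 24   (sugar)
  x1 ≤ 5
  x5 ≤ 3.1
  x1, x2, x3, x4, x5 ≥ 0.
The minimum-cost mix takes nothing from bananas, sweet potato, black beans, broccoli — only lentils. The protein requirement is met with equality.
So lentils = 1.333 servings.
Cost = 0.41·1.333 = 0.54653.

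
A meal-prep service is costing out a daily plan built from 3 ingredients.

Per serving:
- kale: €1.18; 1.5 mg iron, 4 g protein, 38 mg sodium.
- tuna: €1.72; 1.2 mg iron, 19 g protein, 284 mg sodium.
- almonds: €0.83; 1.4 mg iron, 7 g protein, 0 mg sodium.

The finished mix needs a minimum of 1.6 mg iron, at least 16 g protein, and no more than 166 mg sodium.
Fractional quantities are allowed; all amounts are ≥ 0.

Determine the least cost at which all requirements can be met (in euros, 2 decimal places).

Let x1 = servings of kale, x2 = servings of tuna, x3 = servings of almonds.
Minimise 1.18x1 + 1.72x2 + 0.83x3 s.t.:
  1.5x1 + 1.2x2 + 1.4x3 ≥ 1.6   (iron)
  4x1 + 19x2 + 7x3 ≥ 16   (protein)
  38x1 + 284x2 ≤ 166   (sodium)
  x1, x2, x3 ≥ 0.
The minimum-cost mix takes nothing from kale — only tuna, almonds. Binding constraints: protein and sodium.
Optimal quantities: tuna = 0.5845 servings, almonds = 0.6992 servings.
Objective = 1.72·0.5845 + 0.83·0.6992 = 1.5857.

€1.59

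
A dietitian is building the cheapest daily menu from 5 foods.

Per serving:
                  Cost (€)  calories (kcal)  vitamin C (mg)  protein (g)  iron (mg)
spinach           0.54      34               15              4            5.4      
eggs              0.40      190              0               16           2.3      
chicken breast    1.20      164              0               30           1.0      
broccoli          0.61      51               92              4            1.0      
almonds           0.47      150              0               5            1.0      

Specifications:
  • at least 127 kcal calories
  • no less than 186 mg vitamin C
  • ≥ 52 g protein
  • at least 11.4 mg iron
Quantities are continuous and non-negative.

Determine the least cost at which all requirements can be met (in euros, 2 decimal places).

€2.56

Let x1 = servings of spinach, x2 = servings of eggs, x3 = servings of chicken breast, x4 = servings of broccoli, x5 = servings of almonds.
min 0.54x1 + 0.4x2 + 1.2x3 + 0.61x4 + 0.47x5 subject to:
  34x1 + 190x2 + 164x3 + 51x4 + 150x5 ≥ 127   (calories)
  15x1 + 92x4 ≥ 186   (vitamin C)
  4x1 + 16x2 + 30x3 + 4x4 + 5x5 ≥ 52   (protein)
  5.4x1 + 2.3x2 + 1x3 + 1x4 + 1x5 ≥ 11.4   (iron)
  x1, x2, x3, x4, x5 ≥ 0.
The optimal basis is {spinach, eggs, broccoli}; chicken breast, almonds drop out. Binding constraints: vitamin C, protein, iron.
Optimal quantities: spinach = 0.6446 servings, eggs = 2.61 servings, broccoli = 1.917 servings.
Cost = 0.54·0.6446 + 0.4·2.61 + 0.61·1.917 = 2.5615.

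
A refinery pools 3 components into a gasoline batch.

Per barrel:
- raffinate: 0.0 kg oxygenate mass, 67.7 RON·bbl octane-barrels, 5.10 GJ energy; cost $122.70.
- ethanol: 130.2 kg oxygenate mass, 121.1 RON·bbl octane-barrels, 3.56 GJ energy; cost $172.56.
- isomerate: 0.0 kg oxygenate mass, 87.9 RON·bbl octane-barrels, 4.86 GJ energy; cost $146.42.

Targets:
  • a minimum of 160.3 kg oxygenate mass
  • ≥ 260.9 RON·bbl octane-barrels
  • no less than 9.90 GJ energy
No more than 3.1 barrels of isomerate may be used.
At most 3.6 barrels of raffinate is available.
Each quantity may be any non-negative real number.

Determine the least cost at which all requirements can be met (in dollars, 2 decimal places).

Set it up as a linear program. Let x1 = barrels of raffinate, x2 = barrels of ethanol, x3 = barrels of isomerate.
Minimize 122.7x1 + 172.56x2 + 146.42x3 subject to:
  130.2x2 ≥ 160.3   (oxygenate mass)
  67.7x1 + 121.1x2 + 87.9x3 ≥ 260.9   (octane-barrels)
  5.1x1 + 3.56x2 + 4.86x3 ≥ 9.9   (energy)
  x3 ≤ 3.1
  x1 ≤ 3.6
  x1, x2, x3 ≥ 0.
The optimal basis is {raffinate, ethanol}; isomerate drops out. There the octane-barrels and energy constraints are tight.
That vertex is x1 = 0.71717, x2 = 1.7535.
Objective = 122.7·0.71717 + 172.56·1.7535 = 390.5807.

$390.58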